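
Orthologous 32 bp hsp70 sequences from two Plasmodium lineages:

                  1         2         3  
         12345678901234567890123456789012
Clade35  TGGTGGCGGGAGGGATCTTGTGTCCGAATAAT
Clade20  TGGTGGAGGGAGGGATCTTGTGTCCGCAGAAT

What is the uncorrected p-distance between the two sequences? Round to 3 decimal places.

Differing sites — 7:C/A; 27:A/C; 29:T/G.
There are 3 differences over 32 sites, so p = 3/32 = 0.094.

0.094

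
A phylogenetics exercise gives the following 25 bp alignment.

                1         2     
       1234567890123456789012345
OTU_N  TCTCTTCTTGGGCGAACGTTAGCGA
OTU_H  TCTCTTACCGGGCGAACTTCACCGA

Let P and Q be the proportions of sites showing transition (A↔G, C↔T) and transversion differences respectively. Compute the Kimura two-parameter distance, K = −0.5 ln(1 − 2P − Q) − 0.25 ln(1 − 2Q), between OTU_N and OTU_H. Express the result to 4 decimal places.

Mismatches occur at site 7 (C↔A, transversion), site 8 (T↔C, transition), site 9 (T↔C, transition), site 18 (G↔T, transversion), site 20 (T↔C, transition), site 22 (G↔C, transversion).
Of the 6 differences, 3 transitions and 3 transversions over 25 sites: P = 3/25 = 0.120000, Q = 3/25 = 0.120000.
d = −0.5·ln(0.640000) − 0.25·ln(0.760000) = −0.5·(-0.446287) − 0.25·(-0.274437) = 0.2918.

0.2918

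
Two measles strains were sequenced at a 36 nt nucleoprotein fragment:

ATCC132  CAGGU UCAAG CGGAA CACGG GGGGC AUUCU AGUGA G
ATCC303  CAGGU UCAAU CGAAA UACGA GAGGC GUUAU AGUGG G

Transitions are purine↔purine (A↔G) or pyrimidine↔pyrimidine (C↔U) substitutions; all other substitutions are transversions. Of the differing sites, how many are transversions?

Mismatches occur at site 10 (G→U, transversion), site 13 (G→A, transition), site 16 (C→U, transition), site 20 (G→A, transition), site 22 (G→A, transition), site 26 (A→G, transition), site 29 (C→A, transversion), site 35 (A→G, transition).
Of the 8 differences, 6 transitions and 2 transversions, so the answer is 2.

2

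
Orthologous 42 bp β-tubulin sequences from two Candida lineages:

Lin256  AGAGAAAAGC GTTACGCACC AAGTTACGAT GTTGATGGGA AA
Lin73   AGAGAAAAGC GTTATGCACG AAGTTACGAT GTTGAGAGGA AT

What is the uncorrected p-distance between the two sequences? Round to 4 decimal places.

Mismatches occur at site 15 (C→T), site 20 (C→G), site 36 (T→G), site 37 (G→A), site 42 (A→T).
There are 5 differences over 42 sites, so p = 5/42 = 0.1190.

0.1190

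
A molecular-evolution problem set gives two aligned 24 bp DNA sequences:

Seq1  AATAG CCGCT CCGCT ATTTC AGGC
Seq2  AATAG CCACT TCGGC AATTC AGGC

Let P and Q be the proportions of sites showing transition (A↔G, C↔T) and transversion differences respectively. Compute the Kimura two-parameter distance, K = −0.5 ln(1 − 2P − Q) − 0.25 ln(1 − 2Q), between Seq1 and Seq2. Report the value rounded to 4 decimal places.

Differing sites — 8:G/A (Ti); 11:C/T (Ti); 14:C/G (Tv); 15:T/C (Ti); 17:T/A (Tv).
Of the 5 differences, 3 transitions and 2 transversions over 24 sites: P = 3/24 = 0.125000, Q = 2/24 = 0.083333.
d = −0.5·ln(0.666667) − 0.25·ln(0.833334) = −0.5·(-0.405465) − 0.25·(-0.182321) = 0.2483.

0.2483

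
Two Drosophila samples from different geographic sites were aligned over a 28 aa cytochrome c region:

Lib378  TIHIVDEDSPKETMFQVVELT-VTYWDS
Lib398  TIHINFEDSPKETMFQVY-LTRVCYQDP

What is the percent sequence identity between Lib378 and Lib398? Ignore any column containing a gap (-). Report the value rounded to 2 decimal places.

76.92%

Excluding the 2 gap columns leaves 26 comparable sites.
Differing sites — 5:V/N; 6:D/F; 18:V/Y; 24:T/C; 26:W/Q; 28:S/P.
20 of the 26 comparable sites match, so the percent identity is 20/26 × 100 = 76.92%.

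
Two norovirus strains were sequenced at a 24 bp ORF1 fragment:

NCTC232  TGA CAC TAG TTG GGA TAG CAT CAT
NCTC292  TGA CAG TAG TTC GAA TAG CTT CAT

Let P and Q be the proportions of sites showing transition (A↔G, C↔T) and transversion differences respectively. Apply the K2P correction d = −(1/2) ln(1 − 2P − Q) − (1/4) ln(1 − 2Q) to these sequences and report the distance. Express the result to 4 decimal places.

Differing sites — 6:C/G (Tv); 12:G/C (Tv); 14:G/A (Ti); 20:A/T (Tv).
Of the 4 differences, 1 transition and 3 transversions over 24 sites: P = 1/24 = 0.041667, Q = 3/24 = 0.125000.
d = −0.5·ln(0.791666) − 0.25·ln(0.750000) = −0.5·(-0.233616) − 0.25·(-0.287682) = 0.1887.

0.1887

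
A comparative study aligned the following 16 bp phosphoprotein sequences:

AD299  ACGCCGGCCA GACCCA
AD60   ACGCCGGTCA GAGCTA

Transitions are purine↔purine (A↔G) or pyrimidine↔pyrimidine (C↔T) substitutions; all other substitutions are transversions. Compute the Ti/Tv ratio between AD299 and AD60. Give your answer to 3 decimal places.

2.000

Differing sites — 8:C/T (Ti); 13:C/G (Tv); 15:C/T (Ti).
Of the 3 differences, 2 transitions and 1 transversion, so Ti/Tv = 2/1 = 2.000.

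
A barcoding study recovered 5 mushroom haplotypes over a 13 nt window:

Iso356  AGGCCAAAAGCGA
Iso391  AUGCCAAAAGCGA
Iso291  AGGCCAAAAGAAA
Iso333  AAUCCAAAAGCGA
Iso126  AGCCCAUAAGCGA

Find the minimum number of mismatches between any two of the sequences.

Pairwise Hamming distances:
  Iso356 vs Iso391: 1
  Iso356 vs Iso291: 2
  Iso356 vs Iso333: 2
  Iso356 vs Iso126: 2
  Iso391 vs Iso291: 3
  Iso391 vs Iso333: 2
  Iso391 vs Iso126: 3
  Iso291 vs Iso333: 4
  Iso291 vs Iso126: 4
  Iso333 vs Iso126: 3
The smallest is 1, between Iso356 and Iso391.

1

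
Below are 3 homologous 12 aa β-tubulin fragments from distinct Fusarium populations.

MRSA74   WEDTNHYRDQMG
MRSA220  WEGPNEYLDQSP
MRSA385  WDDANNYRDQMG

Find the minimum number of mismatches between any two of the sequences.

3

Pairwise Hamming distances:
  MRSA74 vs MRSA220: 6
  MRSA74 vs MRSA385: 3
  MRSA220 vs MRSA385: 7
The smallest is 3, between MRSA74 and MRSA385.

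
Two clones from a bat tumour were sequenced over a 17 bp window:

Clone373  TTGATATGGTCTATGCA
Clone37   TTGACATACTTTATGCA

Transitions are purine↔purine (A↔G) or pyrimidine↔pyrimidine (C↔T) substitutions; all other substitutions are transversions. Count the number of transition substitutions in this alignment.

Mismatches occur at site 5 (T→C, transition), site 8 (G→A, transition), site 9 (G→C, transversion), site 11 (C→T, transition).
Of the 4 differences, 3 transitions and 1 transversion, so the answer is 3.

3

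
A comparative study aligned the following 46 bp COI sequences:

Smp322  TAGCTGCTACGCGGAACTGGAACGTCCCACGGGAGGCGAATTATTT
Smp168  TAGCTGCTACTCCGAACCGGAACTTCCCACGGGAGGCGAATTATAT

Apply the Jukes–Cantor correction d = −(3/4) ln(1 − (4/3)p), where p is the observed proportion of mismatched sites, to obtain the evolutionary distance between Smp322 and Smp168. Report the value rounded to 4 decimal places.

Mismatches occur at site 11 (G/T), site 13 (G/C), site 18 (T/C), site 24 (G/T), site 45 (T/A).
p = 5/46 = 0.108696.
d = −0.75 · ln(1 − (4/3)·0.108696) = −0.75 · ln(0.855072) = −0.75 · (-0.156570) = 0.1174.

0.1174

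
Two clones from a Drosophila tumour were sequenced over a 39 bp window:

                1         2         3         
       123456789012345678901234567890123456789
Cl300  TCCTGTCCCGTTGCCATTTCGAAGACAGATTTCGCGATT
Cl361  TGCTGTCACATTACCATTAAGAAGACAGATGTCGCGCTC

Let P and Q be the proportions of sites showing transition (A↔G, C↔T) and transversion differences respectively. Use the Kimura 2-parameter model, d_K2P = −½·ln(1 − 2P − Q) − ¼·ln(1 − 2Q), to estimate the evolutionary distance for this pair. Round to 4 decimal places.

Mismatches occur at site 2 (C↔G, transversion), site 8 (C↔A, transversion), site 10 (G↔A, transition), site 13 (G↔A, transition), site 19 (T↔A, transversion), site 20 (C↔A, transversion), site 31 (T↔G, transversion), site 37 (A↔C, transversion), site 39 (T↔C, transition).
Of the 9 differences, 3 transitions and 6 transversions over 39 sites: P = 3/39 = 0.076923, Q = 6/39 = 0.153846.
d = −0.5·ln(0.692308) − 0.25·ln(0.692308) = −0.5·(-0.367724) − 0.25·(-0.367724) = 0.2758.

0.2758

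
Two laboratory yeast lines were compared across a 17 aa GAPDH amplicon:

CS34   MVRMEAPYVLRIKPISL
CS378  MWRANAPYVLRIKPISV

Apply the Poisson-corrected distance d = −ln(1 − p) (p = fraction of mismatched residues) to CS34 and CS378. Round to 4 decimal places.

Mismatches occur at site 2 (V→W), site 4 (M→A), site 5 (E→N), site 17 (L→V).
p = 4/17 = 0.235294.
d = −ln(1 − 0.235294) = −ln(0.764706) = 0.2683.

0.2683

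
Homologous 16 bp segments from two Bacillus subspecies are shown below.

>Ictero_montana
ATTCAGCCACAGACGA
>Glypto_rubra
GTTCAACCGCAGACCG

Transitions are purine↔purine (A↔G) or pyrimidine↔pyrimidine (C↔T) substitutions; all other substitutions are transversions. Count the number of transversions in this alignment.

The sequences differ at positions 1 (A/G, transition), 6 (G/A, transition), 9 (A/G, transition), 15 (G/C, transversion), 16 (A/G, transition).
Of the 5 differences, 4 transitions and 1 transversion, so the answer is 1.

1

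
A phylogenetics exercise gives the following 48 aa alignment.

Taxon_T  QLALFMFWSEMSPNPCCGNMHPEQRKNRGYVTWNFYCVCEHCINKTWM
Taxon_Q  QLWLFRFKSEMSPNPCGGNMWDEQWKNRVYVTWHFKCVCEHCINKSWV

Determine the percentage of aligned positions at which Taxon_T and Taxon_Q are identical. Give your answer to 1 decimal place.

The sequences differ at positions 3 (A/W), 6 (M/R), 8 (W/K), 17 (C/G), 21 (H/W), 22 (P/D), 25 (R/W), 29 (G/V), 34 (N/H), 36 (Y/K), 46 (T/S), 48 (M/V).
36 of the 48 sites match, so the percent identity is 36/48 × 100 = 75.0%.

75.0%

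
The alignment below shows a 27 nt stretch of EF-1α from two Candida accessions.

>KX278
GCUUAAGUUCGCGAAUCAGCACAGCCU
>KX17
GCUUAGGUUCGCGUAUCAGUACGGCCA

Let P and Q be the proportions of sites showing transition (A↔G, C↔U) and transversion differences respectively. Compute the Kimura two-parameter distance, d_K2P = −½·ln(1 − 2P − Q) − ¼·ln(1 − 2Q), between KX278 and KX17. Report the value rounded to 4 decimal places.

The sequences differ at positions 6 (A/G, transition), 14 (A/U, transversion), 20 (C/U, transition), 23 (A/G, transition), 27 (U/A, transversion).
Of the 5 differences, 3 transitions and 2 transversions over 27 sites: P = 3/27 = 0.111111, Q = 2/27 = 0.074074.
d = −0.5·ln(0.703704) − 0.25·ln(0.851852) = −0.5·(-0.351397) − 0.25·(-0.160342) = 0.2158.

0.2158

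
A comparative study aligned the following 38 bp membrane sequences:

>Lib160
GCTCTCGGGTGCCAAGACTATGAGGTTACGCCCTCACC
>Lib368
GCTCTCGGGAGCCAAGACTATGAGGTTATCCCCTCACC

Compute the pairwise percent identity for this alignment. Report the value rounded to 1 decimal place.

Differing sites — 10:T/A; 29:C/T; 30:G/C.
35 of the 38 sites match, so the percent identity is 35/38 × 100 = 92.1%.

92.1%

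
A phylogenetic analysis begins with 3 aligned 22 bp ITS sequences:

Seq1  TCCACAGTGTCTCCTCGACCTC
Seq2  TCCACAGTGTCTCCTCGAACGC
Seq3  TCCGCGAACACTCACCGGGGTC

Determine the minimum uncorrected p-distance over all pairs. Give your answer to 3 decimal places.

0.091

Pairwise Hamming distances:
  Seq1 vs Seq2: 2
  Seq1 vs Seq3: 11
  Seq2 vs Seq3: 12
The smallest is 2 mismatches, between Seq1 and Seq2; p = 2/22 = 0.091.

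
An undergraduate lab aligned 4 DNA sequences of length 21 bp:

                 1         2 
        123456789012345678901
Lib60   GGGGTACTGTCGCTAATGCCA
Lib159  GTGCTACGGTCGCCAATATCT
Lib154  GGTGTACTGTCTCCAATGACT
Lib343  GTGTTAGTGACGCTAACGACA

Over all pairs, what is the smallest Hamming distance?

5

Pairwise Hamming distances:
  Lib60 vs Lib159: 7
  Lib60 vs Lib154: 5
  Lib60 vs Lib343: 6
  Lib159 vs Lib154: 7
  Lib159 vs Lib343: 9
  Lib154 vs Lib343: 9
The smallest is 5, between Lib60 and Lib154.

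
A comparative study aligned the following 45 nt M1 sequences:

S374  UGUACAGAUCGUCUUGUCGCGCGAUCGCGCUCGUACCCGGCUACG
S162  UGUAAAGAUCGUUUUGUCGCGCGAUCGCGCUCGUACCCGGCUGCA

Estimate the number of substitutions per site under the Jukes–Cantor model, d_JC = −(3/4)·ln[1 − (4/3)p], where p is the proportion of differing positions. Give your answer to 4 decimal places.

Differing sites — 5:C/A; 13:C/U; 43:A/G; 45:G/A.
p = 4/45 = 0.088889.
d = −0.75 · ln(1 − (4/3)·0.088889) = −0.75 · ln(0.881481) = −0.75 · (-0.126152) = 0.0946.

0.0946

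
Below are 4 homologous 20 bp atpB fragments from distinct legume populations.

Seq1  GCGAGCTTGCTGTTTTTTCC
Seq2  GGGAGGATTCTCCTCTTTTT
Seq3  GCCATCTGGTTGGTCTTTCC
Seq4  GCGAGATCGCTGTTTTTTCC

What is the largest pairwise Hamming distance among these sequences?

12

Pairwise Hamming distances:
  Seq1 vs Seq2: 9
  Seq1 vs Seq3: 6
  Seq1 vs Seq4: 2
  Seq2 vs Seq3: 12
  Seq2 vs Seq4: 10
  Seq3 vs Seq4: 7
The largest is 12, between Seq2 and Seq3.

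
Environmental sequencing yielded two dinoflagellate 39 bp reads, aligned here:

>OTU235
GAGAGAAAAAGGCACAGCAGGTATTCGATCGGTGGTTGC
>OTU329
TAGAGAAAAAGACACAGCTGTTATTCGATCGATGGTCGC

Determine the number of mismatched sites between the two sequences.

6

Differing sites — 1:G/T; 12:G/A; 19:A/T; 21:G/T; 32:G/A; 37:T/C.
That gives 6 mismatches out of 39 aligned sites, so the Hamming distance is 6.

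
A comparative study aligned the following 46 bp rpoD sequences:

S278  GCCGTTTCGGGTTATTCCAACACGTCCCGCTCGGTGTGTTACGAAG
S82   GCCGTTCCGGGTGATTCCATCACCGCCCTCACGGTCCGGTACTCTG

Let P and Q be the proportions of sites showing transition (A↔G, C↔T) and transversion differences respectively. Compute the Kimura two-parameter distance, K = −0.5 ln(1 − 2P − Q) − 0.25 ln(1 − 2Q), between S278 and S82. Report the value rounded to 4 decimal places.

Mismatches occur at site 7 (T/C, transition), site 13 (T/G, transversion), site 20 (A/T, transversion), site 24 (G/C, transversion), site 25 (T/G, transversion), site 29 (G/T, transversion), site 31 (T/A, transversion), site 36 (G/C, transversion), site 37 (T/C, transition), site 39 (T/G, transversion), site 43 (G/T, transversion), site 44 (A/C, transversion), site 45 (A/T, transversion).
Of the 13 differences, 2 transitions and 11 transversions over 46 sites: P = 2/46 = 0.043478, Q = 11/46 = 0.239130.
d = −0.5·ln(0.673914) − 0.25·ln(0.521740) = −0.5·(-0.394653) − 0.25·(-0.650586) = 0.3600.

0.3600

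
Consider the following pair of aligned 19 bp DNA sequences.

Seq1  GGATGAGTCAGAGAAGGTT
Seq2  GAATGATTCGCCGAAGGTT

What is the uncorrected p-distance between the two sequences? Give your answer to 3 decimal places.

0.263

Differing sites — 2:G/A; 7:G/T; 10:A/G; 11:G/C; 12:A/C.
There are 5 differences over 19 sites, so p = 5/19 = 0.263.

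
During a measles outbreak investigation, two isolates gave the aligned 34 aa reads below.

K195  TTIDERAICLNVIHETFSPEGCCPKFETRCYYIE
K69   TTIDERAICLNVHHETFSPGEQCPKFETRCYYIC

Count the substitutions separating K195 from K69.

5

Mismatches occur at site 13 (I/H), site 20 (E/G), site 21 (G/E), site 22 (C/Q), site 34 (E/C).
That gives 5 mismatches out of 34 aligned sites, so the Hamming distance is 5.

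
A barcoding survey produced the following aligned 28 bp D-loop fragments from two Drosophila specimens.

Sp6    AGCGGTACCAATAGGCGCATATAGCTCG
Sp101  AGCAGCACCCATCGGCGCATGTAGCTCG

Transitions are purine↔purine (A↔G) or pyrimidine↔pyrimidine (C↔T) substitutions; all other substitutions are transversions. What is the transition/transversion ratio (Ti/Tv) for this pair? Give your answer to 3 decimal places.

1.500

Mismatches occur at site 4 (G↔A, transition), site 6 (T↔C, transition), site 10 (A↔C, transversion), site 13 (A↔C, transversion), site 21 (A↔G, transition).
Of the 5 differences, 3 transitions and 2 transversions, so Ti/Tv = 3/2 = 1.500.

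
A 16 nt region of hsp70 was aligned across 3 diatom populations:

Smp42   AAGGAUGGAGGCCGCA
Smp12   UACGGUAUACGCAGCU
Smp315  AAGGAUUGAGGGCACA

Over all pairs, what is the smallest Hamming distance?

3

Pairwise Hamming distances:
  Smp42 vs Smp12: 8
  Smp42 vs Smp315: 3
  Smp12 vs Smp315: 10
The smallest is 3, between Smp42 and Smp315.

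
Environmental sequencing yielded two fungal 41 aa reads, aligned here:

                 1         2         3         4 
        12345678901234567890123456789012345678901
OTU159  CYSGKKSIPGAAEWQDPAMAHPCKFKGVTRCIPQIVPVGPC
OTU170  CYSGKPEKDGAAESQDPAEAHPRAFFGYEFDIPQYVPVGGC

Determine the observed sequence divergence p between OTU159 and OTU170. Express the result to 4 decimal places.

Differing sites — 6:K/P; 7:S/E; 8:I/K; 9:P/D; 14:W/S; 19:M/E; 23:C/R; 24:K/A; 26:K/F; 28:V/Y; 29:T/E; 30:R/F; 31:C/D; 35:I/Y; 40:P/G.
There are 15 differences over 41 sites, so p = 15/41 = 0.3659.

0.3659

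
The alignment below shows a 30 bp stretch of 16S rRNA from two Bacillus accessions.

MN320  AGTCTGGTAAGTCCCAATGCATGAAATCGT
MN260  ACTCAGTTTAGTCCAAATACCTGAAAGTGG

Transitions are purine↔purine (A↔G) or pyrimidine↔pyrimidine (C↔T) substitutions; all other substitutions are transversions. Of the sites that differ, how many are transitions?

Differing sites — 2:G/C (Tv); 5:T/A (Tv); 7:G/T (Tv); 9:A/T (Tv); 15:C/A (Tv); 19:G/A (Ti); 21:A/C (Tv); 27:T/G (Tv); 28:C/T (Ti); 30:T/G (Tv).
Of the 10 differences, 2 transitions and 8 transversions, so the answer is 2.

2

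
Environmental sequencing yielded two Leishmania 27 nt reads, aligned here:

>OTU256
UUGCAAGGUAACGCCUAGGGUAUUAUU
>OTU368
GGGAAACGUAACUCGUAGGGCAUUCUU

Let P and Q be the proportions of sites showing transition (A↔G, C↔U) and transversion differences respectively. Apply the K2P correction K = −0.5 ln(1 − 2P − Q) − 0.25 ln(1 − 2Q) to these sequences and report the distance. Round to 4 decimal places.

0.3855

Differing sites — 1:U/G (Tv); 2:U/G (Tv); 4:C/A (Tv); 7:G/C (Tv); 13:G/U (Tv); 15:C/G (Tv); 21:U/C (Ti); 25:A/C (Tv).
Of the 8 differences, 1 transition and 7 transversions over 27 sites: P = 1/27 = 0.037037, Q = 7/27 = 0.259259.
d = −0.5·ln(0.666667) − 0.25·ln(0.481482) = −0.5·(-0.405465) − 0.25·(-0.730886) = 0.3855.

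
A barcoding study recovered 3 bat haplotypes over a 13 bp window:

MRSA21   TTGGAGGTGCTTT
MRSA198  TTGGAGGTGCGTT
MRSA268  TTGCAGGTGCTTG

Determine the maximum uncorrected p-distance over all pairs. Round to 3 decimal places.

0.231

Pairwise Hamming distances:
  MRSA21 vs MRSA198: 1
  MRSA21 vs MRSA268: 2
  MRSA198 vs MRSA268: 3
The largest is 3 mismatches, between MRSA198 and MRSA268; p = 3/13 = 0.231.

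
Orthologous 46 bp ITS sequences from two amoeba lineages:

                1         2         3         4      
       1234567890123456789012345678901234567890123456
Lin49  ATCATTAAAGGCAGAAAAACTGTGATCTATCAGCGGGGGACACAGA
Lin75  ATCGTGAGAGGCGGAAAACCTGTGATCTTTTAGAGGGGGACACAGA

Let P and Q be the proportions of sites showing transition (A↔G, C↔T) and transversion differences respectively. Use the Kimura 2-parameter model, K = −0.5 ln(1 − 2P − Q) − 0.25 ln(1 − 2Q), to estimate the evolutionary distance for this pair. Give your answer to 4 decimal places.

0.1989

The sequences differ at positions 4 (A/G, transition), 6 (T/G, transversion), 8 (A/G, transition), 13 (A/G, transition), 19 (A/C, transversion), 29 (A/T, transversion), 31 (C/T, transition), 34 (C/A, transversion).
Of the 8 differences, 4 transitions and 4 transversions over 46 sites: P = 4/46 = 0.086957, Q = 4/46 = 0.086957.
d = −0.5·ln(0.739129) − 0.25·ln(0.826086) = −0.5·(-0.302283) − 0.25·(-0.191056) = 0.1989.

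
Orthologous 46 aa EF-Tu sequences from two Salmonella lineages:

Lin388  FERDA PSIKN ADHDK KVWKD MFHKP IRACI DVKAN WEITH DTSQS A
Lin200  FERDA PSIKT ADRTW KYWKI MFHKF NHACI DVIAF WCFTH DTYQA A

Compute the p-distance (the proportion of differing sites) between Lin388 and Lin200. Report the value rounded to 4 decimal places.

0.3261

The sequences differ at positions 10 (N/T), 13 (H/R), 14 (D/T), 15 (K/W), 17 (V/Y), 20 (D/I), 25 (P/F), 26 (I/N), 27 (R/H), 33 (K/I), 35 (N/F), 37 (E/C), 38 (I/F), 43 (S/Y), 45 (S/A).
There are 15 differences over 46 sites, so p = 15/46 = 0.3261.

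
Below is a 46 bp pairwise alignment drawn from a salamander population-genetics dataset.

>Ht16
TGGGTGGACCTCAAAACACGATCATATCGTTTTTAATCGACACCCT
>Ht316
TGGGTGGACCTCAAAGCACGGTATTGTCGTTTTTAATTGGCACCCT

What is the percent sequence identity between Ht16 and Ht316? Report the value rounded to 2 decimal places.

84.78%

Differing sites — 16:A/G; 21:A/G; 23:C/A; 24:A/T; 26:A/G; 38:C/T; 40:A/G.
39 of the 46 sites match, so the percent identity is 39/46 × 100 = 84.78%.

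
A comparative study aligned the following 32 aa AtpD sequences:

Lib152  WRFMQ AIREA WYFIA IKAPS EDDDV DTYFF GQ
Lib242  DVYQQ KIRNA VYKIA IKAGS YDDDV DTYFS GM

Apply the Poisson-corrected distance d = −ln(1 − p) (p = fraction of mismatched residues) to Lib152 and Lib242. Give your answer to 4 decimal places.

0.4700

Differing sites — 1:W/D; 2:R/V; 3:F/Y; 4:M/Q; 6:A/K; 9:E/N; 11:W/V; 13:F/K; 19:P/G; 21:E/Y; 30:F/S; 32:Q/M.
p = 12/32 = 0.375000.
d = −ln(1 − 0.375000) = −ln(0.625000) = 0.4700.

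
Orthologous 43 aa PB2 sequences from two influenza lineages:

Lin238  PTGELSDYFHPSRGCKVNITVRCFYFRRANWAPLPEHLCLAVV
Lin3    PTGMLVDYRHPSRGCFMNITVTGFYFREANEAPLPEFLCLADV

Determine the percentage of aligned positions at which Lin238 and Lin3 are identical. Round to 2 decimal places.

74.42%

Differing sites — 4:E/M; 6:S/V; 9:F/R; 16:K/F; 17:V/M; 22:R/T; 23:C/G; 28:R/E; 31:W/E; 37:H/F; 42:V/D.
32 of the 43 sites match, so the percent identity is 32/43 × 100 = 74.42%.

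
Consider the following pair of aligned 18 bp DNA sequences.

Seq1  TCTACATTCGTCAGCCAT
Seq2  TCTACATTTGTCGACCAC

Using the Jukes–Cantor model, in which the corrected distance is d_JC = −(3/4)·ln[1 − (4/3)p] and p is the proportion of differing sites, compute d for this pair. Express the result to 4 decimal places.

Mismatches occur at site 9 (C/T), site 13 (A/G), site 14 (G/A), site 18 (T/C).
p = 4/18 = 0.222222.
d = −0.75 · ln(1 − (4/3)·0.222222) = −0.75 · ln(0.703704) = −0.75 · (-0.351397) = 0.2635.

0.2635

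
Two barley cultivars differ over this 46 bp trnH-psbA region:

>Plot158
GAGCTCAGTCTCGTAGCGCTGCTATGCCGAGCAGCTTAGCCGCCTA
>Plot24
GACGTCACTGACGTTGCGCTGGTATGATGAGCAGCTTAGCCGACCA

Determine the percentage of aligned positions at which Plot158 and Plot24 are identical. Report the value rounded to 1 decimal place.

76.1%

The sequences differ at positions 3 (G/C), 4 (C/G), 8 (G/C), 10 (C/G), 11 (T/A), 15 (A/T), 22 (C/G), 27 (C/A), 28 (C/T), 43 (C/A), 45 (T/C).
35 of the 46 sites match, so the percent identity is 35/46 × 100 = 76.1%.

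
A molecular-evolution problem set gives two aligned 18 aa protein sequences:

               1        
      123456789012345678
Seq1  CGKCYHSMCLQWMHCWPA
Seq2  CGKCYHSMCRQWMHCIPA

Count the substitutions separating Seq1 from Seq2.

2

Differing sites — 10:L/R; 16:W/I.
That gives 2 mismatches out of 18 aligned sites, so the Hamming distance is 2.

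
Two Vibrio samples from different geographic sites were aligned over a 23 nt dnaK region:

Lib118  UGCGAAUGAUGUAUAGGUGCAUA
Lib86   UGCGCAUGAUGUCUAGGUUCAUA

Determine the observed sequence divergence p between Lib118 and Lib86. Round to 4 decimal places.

0.1304

Differing sites — 5:A/C; 13:A/C; 19:G/U.
There are 3 differences over 23 sites, so p = 3/23 = 0.1304.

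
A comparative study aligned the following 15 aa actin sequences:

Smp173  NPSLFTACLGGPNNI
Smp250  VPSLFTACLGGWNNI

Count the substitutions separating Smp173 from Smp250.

Mismatches occur at site 1 (N↔V), site 12 (P↔W).
That gives 2 mismatches out of 15 aligned sites, so the Hamming distance is 2.

2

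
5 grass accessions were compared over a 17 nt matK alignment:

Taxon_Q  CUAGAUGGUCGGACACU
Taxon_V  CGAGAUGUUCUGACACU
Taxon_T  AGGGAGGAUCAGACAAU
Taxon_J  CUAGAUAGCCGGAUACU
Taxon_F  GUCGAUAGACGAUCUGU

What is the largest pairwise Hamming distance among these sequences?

12

Pairwise Hamming distances:
  Taxon_Q vs Taxon_V: 3
  Taxon_Q vs Taxon_T: 7
  Taxon_Q vs Taxon_J: 3
  Taxon_Q vs Taxon_F: 8
  Taxon_V vs Taxon_T: 6
  Taxon_V vs Taxon_J: 6
  Taxon_V vs Taxon_F: 11
  Taxon_T vs Taxon_J: 10
  Taxon_T vs Taxon_F: 12
  Taxon_J vs Taxon_F: 8
The largest is 12, between Taxon_T and Taxon_F.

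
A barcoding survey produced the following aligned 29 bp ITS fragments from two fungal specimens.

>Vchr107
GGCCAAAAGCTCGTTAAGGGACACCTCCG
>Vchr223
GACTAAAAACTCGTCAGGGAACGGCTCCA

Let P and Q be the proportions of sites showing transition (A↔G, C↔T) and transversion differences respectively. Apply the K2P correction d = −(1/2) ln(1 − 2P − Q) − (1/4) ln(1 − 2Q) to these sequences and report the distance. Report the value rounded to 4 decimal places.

0.4591

The sequences differ at positions 2 (G/A, transition), 4 (C/T, transition), 9 (G/A, transition), 15 (T/C, transition), 17 (A/G, transition), 20 (G/A, transition), 23 (A/G, transition), 24 (C/G, transversion), 29 (G/A, transition).
Of the 9 differences, 8 transitions and 1 transversion over 29 sites: P = 8/29 = 0.275862, Q = 1/29 = 0.034483.
d = −0.5·ln(0.413793) − 0.25·ln(0.931034) = −0.5·(-0.882389) − 0.25·(-0.071459) = 0.4591.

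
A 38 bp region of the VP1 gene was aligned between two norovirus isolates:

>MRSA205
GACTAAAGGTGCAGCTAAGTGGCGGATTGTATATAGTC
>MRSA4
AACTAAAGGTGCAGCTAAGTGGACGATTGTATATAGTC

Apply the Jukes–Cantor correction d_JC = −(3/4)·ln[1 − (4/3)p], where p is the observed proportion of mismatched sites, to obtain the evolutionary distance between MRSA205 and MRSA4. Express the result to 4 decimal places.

Mismatches occur at site 1 (G/A), site 23 (C/A), site 24 (G/C).
p = 3/38 = 0.078947.
d = −0.75 · ln(1 − (4/3)·0.078947) = −0.75 · ln(0.894737) = −0.75 · (-0.111225) = 0.0834.

0.0834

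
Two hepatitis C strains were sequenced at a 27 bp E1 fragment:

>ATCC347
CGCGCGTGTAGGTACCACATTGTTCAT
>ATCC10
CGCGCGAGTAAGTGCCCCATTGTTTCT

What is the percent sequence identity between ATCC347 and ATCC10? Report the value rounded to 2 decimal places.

77.78%

The sequences differ at positions 7 (T/A), 11 (G/A), 14 (A/G), 17 (A/C), 25 (C/T), 26 (A/C).
21 of the 27 sites match, so the percent identity is 21/27 × 100 = 77.78%.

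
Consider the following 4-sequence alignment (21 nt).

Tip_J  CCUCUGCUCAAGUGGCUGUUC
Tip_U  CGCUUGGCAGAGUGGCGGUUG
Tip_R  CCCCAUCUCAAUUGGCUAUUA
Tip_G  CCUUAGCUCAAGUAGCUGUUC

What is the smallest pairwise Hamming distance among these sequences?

3

Pairwise Hamming distances:
  Tip_J vs Tip_U: 9
  Tip_J vs Tip_R: 6
  Tip_J vs Tip_G: 3
  Tip_U vs Tip_R: 12
  Tip_U vs Tip_G: 10
  Tip_R vs Tip_G: 7
The smallest is 3, between Tip_J and Tip_G.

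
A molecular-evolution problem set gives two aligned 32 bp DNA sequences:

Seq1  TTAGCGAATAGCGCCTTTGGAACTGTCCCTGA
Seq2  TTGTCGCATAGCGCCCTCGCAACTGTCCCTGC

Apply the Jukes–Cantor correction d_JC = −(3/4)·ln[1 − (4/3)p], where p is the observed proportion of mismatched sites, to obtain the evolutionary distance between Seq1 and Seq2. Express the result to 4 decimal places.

0.2586

Mismatches occur at site 3 (A↔G), site 4 (G↔T), site 7 (A↔C), site 16 (T↔C), site 18 (T↔C), site 20 (G↔C), site 32 (A↔C).
p = 7/32 = 0.218750.
d = −0.75 · ln(1 − (4/3)·0.218750) = −0.75 · ln(0.708333) = −0.75 · (-0.344841) = 0.2586.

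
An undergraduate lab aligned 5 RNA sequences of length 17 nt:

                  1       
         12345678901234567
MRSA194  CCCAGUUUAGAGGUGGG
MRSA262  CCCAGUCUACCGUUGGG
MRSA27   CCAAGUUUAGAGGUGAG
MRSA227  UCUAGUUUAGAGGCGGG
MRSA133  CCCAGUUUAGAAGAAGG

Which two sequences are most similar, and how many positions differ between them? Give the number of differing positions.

Pairwise Hamming distances:
  MRSA194 vs MRSA262: 4
  MRSA194 vs MRSA27: 2
  MRSA194 vs MRSA227: 3
  MRSA194 vs MRSA133: 3
  MRSA262 vs MRSA27: 6
  MRSA262 vs MRSA227: 7
  MRSA262 vs MRSA133: 7
  MRSA27 vs MRSA227: 4
  MRSA27 vs MRSA133: 5
  MRSA227 vs MRSA133: 5
The smallest is 2, between MRSA194 and MRSA27.

2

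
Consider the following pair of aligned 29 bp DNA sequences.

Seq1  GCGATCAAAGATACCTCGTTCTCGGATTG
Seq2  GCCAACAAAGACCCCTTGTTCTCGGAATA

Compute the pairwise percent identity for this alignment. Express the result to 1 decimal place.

75.9%

The sequences differ at positions 3 (G/C), 5 (T/A), 12 (T/C), 13 (A/C), 17 (C/T), 27 (T/A), 29 (G/A).
22 of the 29 sites match, so the percent identity is 22/29 × 100 = 75.9%.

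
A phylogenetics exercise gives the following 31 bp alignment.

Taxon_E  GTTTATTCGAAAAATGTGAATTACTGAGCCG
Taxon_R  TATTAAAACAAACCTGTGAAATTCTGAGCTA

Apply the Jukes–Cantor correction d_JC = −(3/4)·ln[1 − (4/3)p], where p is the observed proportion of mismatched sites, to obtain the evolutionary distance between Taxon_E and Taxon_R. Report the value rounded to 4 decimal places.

0.5445

Differing sites — 1:G/T; 2:T/A; 6:T/A; 7:T/A; 8:C/A; 9:G/C; 13:A/C; 14:A/C; 21:T/A; 23:A/T; 30:C/T; 31:G/A.
p = 12/31 = 0.387097.
d = −0.75 · ln(1 − (4/3)·0.387097) = −0.75 · ln(0.483871) = −0.75 · (-0.725937) = 0.5445.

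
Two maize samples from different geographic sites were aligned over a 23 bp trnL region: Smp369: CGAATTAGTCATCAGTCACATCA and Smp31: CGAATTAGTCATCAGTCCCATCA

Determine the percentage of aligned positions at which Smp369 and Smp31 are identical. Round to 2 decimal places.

95.65%

The sequences differ at position 18 (A/C).
22 of the 23 sites match, so the percent identity is 22/23 × 100 = 95.65%.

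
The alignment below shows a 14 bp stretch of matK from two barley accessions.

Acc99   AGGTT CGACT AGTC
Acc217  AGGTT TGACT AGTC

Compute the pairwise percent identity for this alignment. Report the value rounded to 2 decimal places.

The sequences differ at position 6 (C/T).
13 of the 14 sites match, so the percent identity is 13/14 × 100 = 92.86%.

92.86%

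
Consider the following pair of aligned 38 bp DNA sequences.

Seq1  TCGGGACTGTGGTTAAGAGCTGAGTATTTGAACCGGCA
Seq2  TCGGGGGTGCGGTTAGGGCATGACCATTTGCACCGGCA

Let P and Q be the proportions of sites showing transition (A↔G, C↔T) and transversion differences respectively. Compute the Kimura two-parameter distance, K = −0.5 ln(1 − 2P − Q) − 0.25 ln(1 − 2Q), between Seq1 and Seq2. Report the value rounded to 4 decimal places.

Mismatches occur at site 6 (A↔G, transition), site 7 (C↔G, transversion), site 10 (T↔C, transition), site 16 (A↔G, transition), site 18 (A↔G, transition), site 19 (G↔C, transversion), site 20 (C↔A, transversion), site 24 (G↔C, transversion), site 25 (T↔C, transition), site 31 (A↔C, transversion).
Of the 10 differences, 5 transitions and 5 transversions over 38 sites: P = 5/38 = 0.131579, Q = 5/38 = 0.131579.
d = −0.5·ln(0.605263) − 0.25·ln(0.736842) = −0.5·(-0.502092) − 0.25·(-0.305382) = 0.3274.

0.3274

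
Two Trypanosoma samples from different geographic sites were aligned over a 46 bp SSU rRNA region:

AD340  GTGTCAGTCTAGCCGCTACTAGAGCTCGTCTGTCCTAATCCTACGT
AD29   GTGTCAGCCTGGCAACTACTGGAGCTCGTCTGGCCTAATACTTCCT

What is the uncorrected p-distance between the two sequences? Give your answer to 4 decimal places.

0.1957

Differing sites — 8:T/C; 11:A/G; 14:C/A; 15:G/A; 21:A/G; 33:T/G; 40:C/A; 43:A/T; 45:G/C.
There are 9 differences over 46 sites, so p = 9/46 = 0.1957.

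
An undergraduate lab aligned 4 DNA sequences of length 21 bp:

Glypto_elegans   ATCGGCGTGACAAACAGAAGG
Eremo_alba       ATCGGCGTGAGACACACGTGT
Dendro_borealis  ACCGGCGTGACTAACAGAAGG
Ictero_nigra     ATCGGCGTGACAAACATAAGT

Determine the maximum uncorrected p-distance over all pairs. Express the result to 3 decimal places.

Pairwise Hamming distances:
  Glypto_elegans vs Eremo_alba: 6
  Glypto_elegans vs Dendro_borealis: 2
  Glypto_elegans vs Ictero_nigra: 2
  Eremo_alba vs Dendro_borealis: 8
  Eremo_alba vs Ictero_nigra: 5
  Dendro_borealis vs Ictero_nigra: 4
The largest is 8 mismatches, between Eremo_alba and Dendro_borealis; p = 8/21 = 0.381.

0.381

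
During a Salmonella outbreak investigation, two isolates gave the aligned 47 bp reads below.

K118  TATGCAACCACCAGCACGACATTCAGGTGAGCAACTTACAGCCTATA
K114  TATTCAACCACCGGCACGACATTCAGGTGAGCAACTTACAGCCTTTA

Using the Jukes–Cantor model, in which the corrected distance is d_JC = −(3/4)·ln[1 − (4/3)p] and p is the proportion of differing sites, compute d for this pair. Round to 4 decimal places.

Mismatches occur at site 4 (G→T), site 13 (A→G), site 45 (A→T).
p = 3/47 = 0.063830.
d = −0.75 · ln(1 − (4/3)·0.063830) = −0.75 · ln(0.914893) = −0.75 · (-0.088948) = 0.0667.

0.0667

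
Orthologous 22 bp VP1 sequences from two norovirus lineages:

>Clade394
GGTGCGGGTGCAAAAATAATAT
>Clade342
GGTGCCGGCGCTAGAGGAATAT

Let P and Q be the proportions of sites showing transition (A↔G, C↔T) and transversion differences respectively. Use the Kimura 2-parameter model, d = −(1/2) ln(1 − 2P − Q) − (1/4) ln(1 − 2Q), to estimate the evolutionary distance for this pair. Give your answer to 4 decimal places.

0.3427

Differing sites — 6:G/C (Tv); 9:T/C (Ti); 12:A/T (Tv); 14:A/G (Ti); 16:A/G (Ti); 17:T/G (Tv).
Of the 6 differences, 3 transitions and 3 transversions over 22 sites: P = 3/22 = 0.136364, Q = 3/22 = 0.136364.
d = −0.5·ln(0.590908) − 0.25·ln(0.727272) = −0.5·(-0.526095) − 0.25·(-0.318455) = 0.3427.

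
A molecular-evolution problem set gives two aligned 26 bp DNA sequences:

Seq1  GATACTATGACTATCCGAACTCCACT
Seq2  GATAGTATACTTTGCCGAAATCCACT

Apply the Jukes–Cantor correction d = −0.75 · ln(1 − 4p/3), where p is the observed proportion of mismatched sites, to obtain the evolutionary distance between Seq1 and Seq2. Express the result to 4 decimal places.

The sequences differ at positions 5 (C/G), 9 (G/A), 10 (A/C), 11 (C/T), 13 (A/T), 14 (T/G), 20 (C/A).
p = 7/26 = 0.269231.
d = −0.75 · ln(1 − (4/3)·0.269231) = −0.75 · ln(0.641025) = −0.75 · (-0.444687) = 0.3335.

0.3335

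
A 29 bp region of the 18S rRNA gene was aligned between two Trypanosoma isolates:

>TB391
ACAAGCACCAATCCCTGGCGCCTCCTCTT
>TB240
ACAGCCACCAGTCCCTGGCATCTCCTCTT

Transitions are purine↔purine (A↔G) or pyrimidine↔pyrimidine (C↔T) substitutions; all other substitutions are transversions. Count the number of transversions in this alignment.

1

The sequences differ at positions 4 (A/G, transition), 5 (G/C, transversion), 11 (A/G, transition), 20 (G/A, transition), 21 (C/T, transition).
Of the 5 differences, 4 transitions and 1 transversion, so the answer is 1.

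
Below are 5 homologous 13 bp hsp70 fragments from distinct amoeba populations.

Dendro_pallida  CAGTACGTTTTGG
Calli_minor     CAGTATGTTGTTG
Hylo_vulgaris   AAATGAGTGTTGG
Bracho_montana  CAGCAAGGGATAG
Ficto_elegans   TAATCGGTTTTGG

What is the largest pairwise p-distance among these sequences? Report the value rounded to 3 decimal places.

0.692

Pairwise Hamming distances:
  Dendro_pallida vs Calli_minor: 3
  Dendro_pallida vs Hylo_vulgaris: 5
  Dendro_pallida vs Bracho_montana: 6
  Dendro_pallida vs Ficto_elegans: 4
  Calli_minor vs Hylo_vulgaris: 7
  Calli_minor vs Bracho_montana: 6
  Calli_minor vs Ficto_elegans: 6
  Hylo_vulgaris vs Bracho_montana: 7
  Hylo_vulgaris vs Ficto_elegans: 4
  Bracho_montana vs Ficto_elegans: 9
The largest is 9 mismatches, between Bracho_montana and Ficto_elegans; p = 9/13 = 0.692.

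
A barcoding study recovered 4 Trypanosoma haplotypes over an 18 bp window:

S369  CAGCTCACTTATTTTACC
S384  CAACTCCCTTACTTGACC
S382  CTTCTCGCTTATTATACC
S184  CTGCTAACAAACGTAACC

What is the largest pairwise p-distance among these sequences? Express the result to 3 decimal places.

Pairwise Hamming distances:
  S369 vs S384: 4
  S369 vs S382: 4
  S369 vs S184: 7
  S384 vs S382: 6
  S384 vs S184: 8
  S382 vs S184: 9
The largest is 9 mismatches, between S382 and S184; p = 9/18 = 0.500.

0.500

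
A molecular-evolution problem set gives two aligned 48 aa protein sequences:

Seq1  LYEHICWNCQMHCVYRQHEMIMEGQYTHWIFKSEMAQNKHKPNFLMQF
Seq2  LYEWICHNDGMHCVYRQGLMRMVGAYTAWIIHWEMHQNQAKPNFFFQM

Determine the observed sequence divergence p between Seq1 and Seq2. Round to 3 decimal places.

The sequences differ at positions 4 (H/W), 7 (W/H), 9 (C/D), 10 (Q/G), 18 (H/G), 19 (E/L), 21 (I/R), 23 (E/V), 25 (Q/A), 28 (H/A), 31 (F/I), 32 (K/H), 33 (S/W), 36 (A/H), 39 (K/Q), 40 (H/A), 45 (L/F), 46 (M/F), 48 (F/M).
There are 19 differences over 48 sites, so p = 19/48 = 0.396.

0.396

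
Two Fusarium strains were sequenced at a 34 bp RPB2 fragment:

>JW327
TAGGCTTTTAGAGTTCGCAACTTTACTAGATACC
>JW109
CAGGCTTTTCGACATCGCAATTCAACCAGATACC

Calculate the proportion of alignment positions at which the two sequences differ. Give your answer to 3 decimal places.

The sequences differ at positions 1 (T/C), 10 (A/C), 13 (G/C), 14 (T/A), 21 (C/T), 23 (T/C), 24 (T/A), 27 (T/C).
There are 8 differences over 34 sites, so p = 8/34 = 0.235.

0.235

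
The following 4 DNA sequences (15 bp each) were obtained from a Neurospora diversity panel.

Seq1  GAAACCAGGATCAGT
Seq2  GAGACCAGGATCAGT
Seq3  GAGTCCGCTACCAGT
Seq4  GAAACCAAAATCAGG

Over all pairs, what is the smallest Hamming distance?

Pairwise Hamming distances:
  Seq1 vs Seq2: 1
  Seq1 vs Seq3: 6
  Seq1 vs Seq4: 3
  Seq2 vs Seq3: 5
  Seq2 vs Seq4: 4
  Seq3 vs Seq4: 7
The smallest is 1, between Seq1 and Seq2.

1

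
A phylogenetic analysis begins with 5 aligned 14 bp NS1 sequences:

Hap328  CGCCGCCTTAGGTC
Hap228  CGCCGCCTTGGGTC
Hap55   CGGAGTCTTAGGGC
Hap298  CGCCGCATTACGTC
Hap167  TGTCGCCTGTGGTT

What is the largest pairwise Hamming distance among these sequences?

8

Pairwise Hamming distances:
  Hap328 vs Hap228: 1
  Hap328 vs Hap55: 4
  Hap328 vs Hap298: 2
  Hap328 vs Hap167: 5
  Hap228 vs Hap55: 5
  Hap228 vs Hap298: 3
  Hap228 vs Hap167: 5
  Hap55 vs Hap298: 6
  Hap55 vs Hap167: 8
  Hap298 vs Hap167: 7
The largest is 8, between Hap55 and Hap167.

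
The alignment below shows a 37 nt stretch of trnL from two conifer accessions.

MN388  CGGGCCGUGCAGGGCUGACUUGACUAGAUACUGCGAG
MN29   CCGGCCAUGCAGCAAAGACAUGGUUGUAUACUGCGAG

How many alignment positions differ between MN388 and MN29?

Mismatches occur at site 2 (G/C), site 7 (G/A), site 13 (G/C), site 14 (G/A), site 15 (C/A), site 16 (U/A), site 20 (U/A), site 23 (A/G), site 24 (C/U), site 26 (A/G), site 27 (G/U).
That gives 11 mismatches out of 37 aligned sites, so the Hamming distance is 11.

11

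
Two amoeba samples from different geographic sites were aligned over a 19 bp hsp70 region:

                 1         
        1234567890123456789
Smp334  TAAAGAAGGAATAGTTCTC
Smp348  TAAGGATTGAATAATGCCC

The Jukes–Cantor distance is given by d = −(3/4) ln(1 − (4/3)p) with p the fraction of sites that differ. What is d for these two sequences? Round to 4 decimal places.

Mismatches occur at site 4 (A→G), site 7 (A→T), site 8 (G→T), site 14 (G→A), site 16 (T→G), site 18 (T→C).
p = 6/19 = 0.315789.
d = −0.75 · ln(1 − (4/3)·0.315789) = −0.75 · ln(0.578948) = −0.75 · (-0.546543) = 0.4099.

0.4099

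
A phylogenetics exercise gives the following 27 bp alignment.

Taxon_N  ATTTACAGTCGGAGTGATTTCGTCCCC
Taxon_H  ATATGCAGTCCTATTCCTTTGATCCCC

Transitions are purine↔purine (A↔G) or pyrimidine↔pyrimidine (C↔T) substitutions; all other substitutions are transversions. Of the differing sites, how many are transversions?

7

Differing sites — 3:T/A (Tv); 5:A/G (Ti); 11:G/C (Tv); 12:G/T (Tv); 14:G/T (Tv); 16:G/C (Tv); 17:A/C (Tv); 21:C/G (Tv); 22:G/A (Ti).
Of the 9 differences, 2 transitions and 7 transversions, so the answer is 7.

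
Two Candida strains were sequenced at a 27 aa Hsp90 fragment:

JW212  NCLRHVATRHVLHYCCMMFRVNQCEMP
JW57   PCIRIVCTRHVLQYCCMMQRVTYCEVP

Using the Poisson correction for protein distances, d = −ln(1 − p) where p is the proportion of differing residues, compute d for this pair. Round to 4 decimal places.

0.4055

Mismatches occur at site 1 (N/P), site 3 (L/I), site 5 (H/I), site 7 (A/C), site 13 (H/Q), site 19 (F/Q), site 22 (N/T), site 23 (Q/Y), site 26 (M/V).
p = 9/27 = 0.333333.
d = −ln(1 − 0.333333) = −ln(0.666667) = 0.4055.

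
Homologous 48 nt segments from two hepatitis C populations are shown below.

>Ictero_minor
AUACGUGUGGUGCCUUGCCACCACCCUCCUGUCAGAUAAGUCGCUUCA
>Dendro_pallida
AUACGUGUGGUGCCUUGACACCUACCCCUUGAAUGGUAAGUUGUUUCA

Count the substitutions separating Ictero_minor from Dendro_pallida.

11

Differing sites — 18:C/A; 23:A/U; 24:C/A; 27:U/C; 29:C/U; 32:U/A; 33:C/A; 34:A/U; 36:A/G; 42:C/U; 44:C/U.
That gives 11 mismatches out of 48 aligned sites, so the Hamming distance is 11.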